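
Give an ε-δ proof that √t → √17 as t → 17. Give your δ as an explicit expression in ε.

Let ε > 0 be given. We want δ > 0 such that 0 < |t − 17| < δ implies |√t − √17| < ε.
Multiplying by the conjugate, |√t − √17| = |t − 17|/(√t + √17).
Restrict δ ≤ 17 so that |t − 17| < 17 forces t > 0, and then √t + √17 > √17.
Hence |√t − √17| < |t − 17|/√17, which is < ε once |t − 17| < √17·ε.
Take δ = min(17, √17·ε). If 0 < |t − 17| < δ then t > 0 and |√t − √17| < |t − 17|/√17 < ε.

δ = min(17, √17·ε)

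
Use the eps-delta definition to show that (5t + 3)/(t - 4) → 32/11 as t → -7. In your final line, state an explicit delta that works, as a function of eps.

delta = min(11/2, (121/46)eps)

Fix eps > 0. We want delta > 0 with 0 < |t + 7| < delta ⇒ |(5t + 3)/(t - 4) − (32/11)| < eps.
Combining over a common denominator, (5t + 3)/(t - 4) − (32/11) = [(5t + 3)·(-11) − (-32)·(t - 4)] / [(-11)·(t - 4)] = -23(t + 7) / ((-11)(t - 4)).
So |(5t + 3)/(t - 4) − (32/11)| = 23|t + 7| / (11·|t − 4|).
Restrict delta ≤ 11/2. Then |t + 7| < 11/2 gives |t − 4| = |(t + 7) + (-11)| ≥ 11 − 11/2 = 11/2.
Hence |(5t + 3)/(t - 4) − (32/11)| < 23|t + 7|/(11·(11/2)) = (46/121)|t + 7|, which is < eps once |t + 7| < (121/46)eps.
Take delta = min(11/2, (121/46)eps). Then 0 < |t + 7| < delta forces both bounds, so |(5t + 3)/(t - 4) − (32/11)| < eps.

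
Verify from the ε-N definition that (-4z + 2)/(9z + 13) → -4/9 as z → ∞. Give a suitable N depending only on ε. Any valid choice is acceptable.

N = (70/81)/ε

Fix ε > 0. We seek N > 0 such that z > N implies |(-4z + 2)/(9z + 13) + 4/9| < ε.
(-4z + 2)/(9z + 13) + 4/9 = (9(-4z + 2) − (-4)(9z + 13)) / (9(9z + 13)) = 70/(9(9z + 13)).
For z > 0 we have 9z + 13 > 9z, so |(-4z + 2)/(9z + 13) + 4/9| = 70/(9(9z + 13)) < 70/(9·9z) = (70/81)/z.
Thus |(-4z + 2)/(9z + 13) + 4/9| < ε whenever z > (70/81)/ε.
Take N = (70/81)/ε. If z > N then |(-4z + 2)/(9z + 13) + 4/9| < (70/81)/z < ε.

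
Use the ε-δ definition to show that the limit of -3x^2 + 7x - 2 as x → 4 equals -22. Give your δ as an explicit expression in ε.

δ = min(1, ε/20)

Let ε > 0. We want δ > 0 such that 0 < |x − 4| < δ implies |(-3x^2 + 7x - 2) + 22| < ε.
(-3x^2 + 7x - 2) + 22 = -3x^2 + 7x + 20 = (x − 4)(-3x - 5).
So |(-3x^2 + 7x - 2) + 22| = |x − 4|·|-3x - 5|.
Assume first that |x − 4| < 1, so |x| < 5. Then |-3x - 5| ≤ 3·5 + 5 = 20.
Hence |(-3x^2 + 7x - 2) + 22| ≤ 20|x − 4| < ε provided |x − 4| < ε/20.
Take δ = min(1, ε/20). Then 0 < |x − 4| < δ gives both |x − 4| < 1 and |x − 4| < ε/20, so |(-3x^2 + 7x - 2) + 22| < ε.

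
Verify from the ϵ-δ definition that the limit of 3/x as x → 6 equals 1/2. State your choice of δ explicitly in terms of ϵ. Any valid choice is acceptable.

δ = min(3, 6ϵ)

Let ϵ > 0 be given. We seek δ > 0 such that 0 < |x − 6| < δ implies |3/x − (1/2)| < ϵ.
|3/x − (1/2)| = 3·|6 − x|/(6·|x|) = 3|x − 6|/(6|x|).
Require δ ≤ 3 so that |x| > 6 − 3 = 3, hence 6|x| > 18.
Then |3/x − (1/2)| < 3|x − 6|/18, which is < ϵ when |x − 6| < 6ϵ.
Take δ = min(3, 6ϵ). Then 0 < |x − 6| < δ gives both |x − 6| < 3 and |x − 6| < 6ϵ, so |3/x − (1/2)| < ϵ.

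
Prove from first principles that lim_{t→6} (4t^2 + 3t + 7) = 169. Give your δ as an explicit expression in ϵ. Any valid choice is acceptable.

δ = min(2, ϵ/59)

Fix ϵ > 0. We want δ > 0 such that 0 < |t − 6| < δ implies |(4t^2 + 3t + 7) − 169| < ϵ.
(4t^2 + 3t + 7) − 169 = 4t^2 + 3t - 162 = (t − 6)(4t + 27).
So |(4t^2 + 3t + 7) − 169| = |t − 6|·|4t + 27|.
Assume first that |t − 6| < 2, so |t| < 8. Then |4t + 27| ≤ 4·8 + 27 = 59.
Hence |(4t^2 + 3t + 7) − 169| ≤ 59|t − 6| < ϵ provided |t − 6| < ϵ/59.
Choosing δ = min(2, ϵ/59) ensures both conditions, hence |(4t^2 + 3t + 7) − 169| < ϵ.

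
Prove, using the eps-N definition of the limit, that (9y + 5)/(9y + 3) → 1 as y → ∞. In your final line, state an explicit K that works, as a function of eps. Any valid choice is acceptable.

K = (2/9)/eps

Let eps > 0 be given. We seek K > 0 such that y > K implies |(9y + 5)/(9y + 3) − 1| < eps.
(9y + 5)/(9y + 3) − 1 = (9(9y + 5) − 9(9y + 3)) / (9(9y + 3)) = 18/(9(9y + 3)).
For y > 0 we have 9y + 3 > 9y, so |(9y + 5)/(9y + 3) − 1| = 18/(9(9y + 3)) < 18/(9·9y) = (2/9)/y.
Thus |(9y + 5)/(9y + 3) − 1| < eps whenever y > (2/9)/eps.
Take K = (2/9)/eps. If y > K then |(9y + 5)/(9y + 3) − 1| < (2/9)/y < eps.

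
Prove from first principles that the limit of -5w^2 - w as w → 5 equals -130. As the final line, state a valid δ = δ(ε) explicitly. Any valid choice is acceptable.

δ = min(1, ε/56)

Let ε > 0. We want δ > 0 such that 0 < |w − 5| < δ implies |(-5w^2 - w) + 130| < ε.
(-5w^2 - w) + 130 = -5w^2 - w + 130 = (w − 5)(-5w - 26).
So |(-5w^2 - w) + 130| = |w − 5|·|-5w - 26|.
Assume first that |w − 5| < 1, so |w| < 6. Then |-5w - 26| ≤ 5·6 + 26 = 56.
Hence |(-5w^2 - w) + 130| ≤ 56|w − 5| < ε provided |w − 5| < ε/56.
Take δ = min(1, ε/56). Then 0 < |w − 5| < δ gives both |w − 5| < 1 and |w − 5| < ε/56, so |(-5w^2 - w) + 130| < ε.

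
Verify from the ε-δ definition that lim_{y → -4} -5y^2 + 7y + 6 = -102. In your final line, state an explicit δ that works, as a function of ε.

Suppose ε > 0. We want δ > 0 such that 0 < |y + 4| < δ implies |(-5y^2 + 7y + 6) + 102| < ε.
(-5y^2 + 7y + 6) + 102 = -5y^2 + 7y + 108 = (y + 4)(-5y + 27).
So |(-5y^2 + 7y + 6) + 102| = |y + 4|·|-5y + 27|.
Assume first that |y + 4| < 1, so |y| < 5. Then |-5y + 27| ≤ 5·5 + 27 = 52.
Hence |(-5y^2 + 7y + 6) + 102| ≤ 52|y + 4| < ε provided |y + 4| < ε/52.
Choosing δ = min(1, ε/52) ensures both conditions, hence |(-5y^2 + 7y + 6) + 102| < ε.

δ = min(1, ε/52)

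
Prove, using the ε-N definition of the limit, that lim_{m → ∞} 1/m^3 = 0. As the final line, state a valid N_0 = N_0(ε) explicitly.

N_0 = (1/ε)^{1/3}

Let ε > 0 be given. For m ≥ 1, |1/m^3 − 0| = 1/m^3.
1/m^3 < ε ⇔ m^3 > 1/ε ⇔ m > (1/ε)^{1/3}.
Take N_0 = (1/ε)^{1/3}. Then m > N_0 implies 1/m^3 < ε.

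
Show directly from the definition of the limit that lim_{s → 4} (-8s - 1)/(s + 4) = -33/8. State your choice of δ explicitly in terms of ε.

δ = min(4, (32/31)ε)

Fix ε > 0. We want δ > 0 with 0 < |s − 4| < δ ⇒ |(-8s - 1)/(s + 4) + 33/8| < ε.
Combining over a common denominator, (-8s - 1)/(s + 4) + 33/8 = [(-8s - 1)·8 − (-33)·(s + 4)] / [8·(s + 4)] = -31(s − 4) / (8(s + 4)).
So |(-8s - 1)/(s + 4) + 33/8| = 31|s − 4| / (8·|s + 4|).
Require δ ≤ 4, so |s + 4| ≥ |8| − |s − 4| > 8 − 4 = 4.
Hence |(-8s - 1)/(s + 4) + 33/8| < 31|s − 4|/(8·4) = (31/32)|s − 4|, which is < ε once |s − 4| < (32/31)ε.
Take δ = min(4, (32/31)ε). Then 0 < |s − 4| < δ forces both bounds, so |(-8s - 1)/(s + 4) + 33/8| < ε.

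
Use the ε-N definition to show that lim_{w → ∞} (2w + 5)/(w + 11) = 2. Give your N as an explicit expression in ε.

N = 17/ε

Let ε > 0 be given. We seek N > 0 such that w > N implies |(2w + 5)/(w + 11) − 2| < ε.
(2w + 5)/(w + 11) − 2 = ((2w + 5) − 2(w + 11)) / ((w + 11)) = -17/((w + 11)).
For w > 0 we have w + 11 > w, so |(2w + 5)/(w + 11) − 2| = 17/((w + 11)) < 17/(w) = 17/w.
Thus |(2w + 5)/(w + 11) − 2| < ε whenever w > 17/ε.
Take N = 17/ε. If w > N then |(2w + 5)/(w + 11) − 2| < 17/w < ε.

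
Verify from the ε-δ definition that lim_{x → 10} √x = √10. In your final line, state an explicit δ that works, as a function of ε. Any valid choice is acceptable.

Let ε > 0 be given. We want δ > 0 such that 0 < |x − 10| < δ implies |√x − √10| < ε.
Rationalise: √x − √10 = (x − 10)/(√x + √10), so |√x − √10| = |x − 10|/(√x + √10).
Restrict δ ≤ 10 so that |x − 10| < 10 forces x > 0, and then √x + √10 > √10.
Hence |√x − √10| < |x − 10|/√10, which is < ε once |x − 10| < √10·ε.
Take δ = min(10, √10·ε). If 0 < |x − 10| < δ then x > 0 and |√x − √10| < |x − 10|/√10 < ε.

δ = min(10, √10·ε)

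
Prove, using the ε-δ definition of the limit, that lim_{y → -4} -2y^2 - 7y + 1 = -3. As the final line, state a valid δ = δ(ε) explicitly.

δ = min(1, ε/11)

Let ε > 0 be given. We want δ > 0 such that 0 < |y + 4| < δ implies |(-2y^2 - 7y + 1) + 3| < ε.
(-2y^2 - 7y + 1) + 3 = -2y^2 - 7y + 4 = (y + 4)(-2y + 1).
So |(-2y^2 - 7y + 1) + 3| = |y + 4|·|-2y + 1|.
Require δ ≤ 1. Then |y + 4| < 1 gives |y| < 5, and by the triangle inequality |-2y + 1| ≤ 2·5 + 1 = 11.
Hence |(-2y^2 - 7y + 1) + 3| ≤ 11|y + 4| < ε provided |y + 4| < ε/11.
Take δ = min(1, ε/11). Then 0 < |y + 4| < δ gives both |y + 4| < 1 and |y + 4| < ε/11, so |(-2y^2 - 7y + 1) + 3| < ε.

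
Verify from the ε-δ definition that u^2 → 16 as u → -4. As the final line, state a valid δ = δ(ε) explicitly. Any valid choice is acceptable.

δ = min(1, ε/9)

Suppose ε > 0. We seek δ > 0 with 0 < |u + 4| < δ ⇒ |u^2 − 16| < ε.
Factor: u^2 − 16 = (u + 4)(u - 4), so |u^2 − 16| = |u + 4|·|u - 4|.
Impose δ ≤ 1 so that |u| < 5; then |u - 4| ≤ 9.
Hence |u^2 − 16| ≤ 9|u + 4|, which is < ε once |u + 4| < ε/9.
Take δ = min(1, ε/9). If 0 < |u + 4| < δ then both bounds hold and |u^2 − 16| ≤ 9|u + 4| < 9·(ε/9) = ε.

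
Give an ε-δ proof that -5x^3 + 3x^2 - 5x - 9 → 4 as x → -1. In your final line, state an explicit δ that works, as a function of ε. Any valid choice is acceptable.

Let ε > 0. We want δ > 0 such that 0 < |x + 1| < δ implies |(-5x^3 + 3x^2 - 5x - 9) − 4| < ε.
(-5x^3 + 3x^2 - 5x - 9) − 4 = -5x^3 + 3x^2 - 5x - 13 = (x + 1)(-5x^2 + 8x - 13).
So |(-5x^3 + 3x^2 - 5x - 9) − 4| = |x + 1|·|-5x^2 + 8x - 13|.
Assume first that |x + 1| < 1, so |x| < 2. Then |-5x^2 + 8x - 13| ≤ 5·2^2 + 8·2 + 13 = 49.
Hence |(-5x^3 + 3x^2 - 5x - 9) − 4| ≤ 49|x + 1| < ε provided |x + 1| < ε/49.
Choosing δ = min(1, ε/49) ensures both conditions, hence |(-5x^3 + 3x^2 - 5x - 9) − 4| < ε.

δ = min(1, ε/49)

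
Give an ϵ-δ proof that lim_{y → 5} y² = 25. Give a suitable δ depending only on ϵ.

δ = min(2, ϵ/12)

Suppose ϵ > 0. We seek δ > 0 with 0 < |y − 5| < δ ⇒ |y² − 25| < ϵ.
Factor: y² − 25 = (y − 5)(y + 5), so |y² − 25| = |y − 5|·|y + 5|.
Impose δ ≤ 2 so that |y| < 7; then |y + 5| ≤ 12.
Hence |y² − 25| ≤ 12|y − 5|, which is < ϵ once |y − 5| < ϵ/12.
Take δ = min(2, ϵ/12). If 0 < |y − 5| < δ then both bounds hold and |y² − 25| ≤ 12|y − 5| < 12·(ϵ/12) = ϵ.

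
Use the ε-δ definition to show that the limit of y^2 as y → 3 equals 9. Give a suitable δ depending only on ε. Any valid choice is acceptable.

δ = min(2, ε/8)

Let ε > 0. We seek δ > 0 with 0 < |y − 3| < δ ⇒ |y^2 − 9| < ε.
Factor: y^2 − 9 = (y − 3)(y + 3), so |y^2 − 9| = |y − 3|·|y + 3|.
Impose δ ≤ 2 so that |y| < 5; then |y + 3| ≤ 8.
Hence |y^2 − 9| ≤ 8|y − 3|, which is < ε once |y − 3| < ε/8.
Take δ = min(2, ε/8). If 0 < |y − 3| < δ then both bounds hold and |y^2 − 9| ≤ 8|y − 3| < 8·(ε/8) = ε.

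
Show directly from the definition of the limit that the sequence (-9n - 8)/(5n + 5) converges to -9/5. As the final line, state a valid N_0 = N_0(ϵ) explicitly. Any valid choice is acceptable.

Let ϵ > 0. For n ≥ 1, |(-9n - 8)/(5n + 5) + 9/5| = |5|/(5(5n + 5)) = 5/(5(5n + 5)).
Since 5n + 5 ≥ 5n for n ≥ 1, this is ≤ 5/(5·5n) = (1/5)/n.
So |(-9n - 8)/(5n + 5) + 9/5| < ϵ whenever n > (1/5)/ϵ.
Take N_0 = (1/5)/ϵ. If n > N_0 then |(-9n - 8)/(5n + 5) + 9/5| ≤ (1/5)/n < ϵ.

N_0 = (1/5)/ϵ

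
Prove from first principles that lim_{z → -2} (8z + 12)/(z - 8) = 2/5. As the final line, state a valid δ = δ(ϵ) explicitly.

Let ϵ > 0 be given. We want δ > 0 with 0 < |z + 2| < δ ⇒ |(8z + 12)/(z - 8) − (2/5)| < ϵ.
Combining over a common denominator, (8z + 12)/(z - 8) − (2/5) = [(8z + 12)·(-10) − (-4)·(z - 8)] / [(-10)·(z - 8)] = -76(z + 2) / ((-10)(z - 8)).
So |(8z + 12)/(z - 8) − (2/5)| = 76|z + 2| / (10·|z − 8|).
Restrict δ ≤ 5. Then |z + 2| < 5 gives |z − 8| = |(z + 2) + (-10)| ≥ 10 − 5 = 5.
Hence |(8z + 12)/(z - 8) − (2/5)| < 76|z + 2|/(10·5) = (38/25)|z + 2|, which is < ϵ once |z + 2| < (25/38)ϵ.
Take δ = min(5, (25/38)ϵ). Then 0 < |z + 2| < δ forces both bounds, so |(8z + 12)/(z - 8) − (2/5)| < ϵ.

δ = min(5, (25/38)ϵ)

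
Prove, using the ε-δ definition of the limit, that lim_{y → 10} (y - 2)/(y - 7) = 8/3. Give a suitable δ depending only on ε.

δ = min(3/2, (9/10)ε)

Fix ε > 0. We want δ > 0 with 0 < |y − 10| < δ ⇒ |(y - 2)/(y - 7) − (8/3)| < ε.
Combining over a common denominator, (y - 2)/(y - 7) − (8/3) = [(y - 2)·3 − 8·(y - 7)] / [3·(y - 7)] = -5(y − 10) / (3(y - 7)).
So |(y - 2)/(y - 7) − (8/3)| = 5|y − 10| / (3·|y − 7|).
Require δ ≤ 3/2, so |y − 7| ≥ |3| − |y − 10| > 3 − 3/2 = 3/2.
Hence |(y - 2)/(y - 7) − (8/3)| < 5|y − 10|/(3·(3/2)) = (10/9)|y − 10|, which is < ε once |y − 10| < (9/10)ε.
Take δ = min(3/2, (9/10)ε). Then 0 < |y − 10| < δ forces both bounds, so |(y - 2)/(y - 7) − (8/3)| < ε.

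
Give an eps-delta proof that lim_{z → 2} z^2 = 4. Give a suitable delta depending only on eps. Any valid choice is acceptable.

Let eps > 0. We seek delta > 0 with 0 < |z − 2| < delta ⇒ |z^2 − 4| < eps.
Factor: z^2 − 4 = (z − 2)(z + 2), so |z^2 − 4| = |z − 2|·|z + 2|.
Impose delta ≤ 2 so that |z| < 4; then |z + 2| ≤ 6.
Hence |z^2 − 4| ≤ 6|z − 2|, which is < eps once |z − 2| < eps/6.
Take delta = min(2, eps/6). If 0 < |z − 2| < delta then both bounds hold and |z^2 − 4| ≤ 6|z − 2| < 6·(eps/6) = eps.

delta = min(2, eps/6)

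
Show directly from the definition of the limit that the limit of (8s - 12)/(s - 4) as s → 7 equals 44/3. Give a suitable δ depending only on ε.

Suppose ε > 0. We want δ > 0 with 0 < |s − 7| < δ ⇒ |(8s - 12)/(s - 4) − (44/3)| < ε.
Combining over a common denominator, (8s - 12)/(s - 4) − (44/3) = [(8s - 12)·3 − 44·(s - 4)] / [3·(s - 4)] = -20(s − 7) / (3(s - 4)).
So |(8s - 12)/(s - 4) − (44/3)| = 20|s − 7| / (3·|s − 4|).
Require δ ≤ 3/2, so |s − 4| ≥ |3| − |s − 7| > 3 − 3/2 = 3/2.
Hence |(8s - 12)/(s - 4) − (44/3)| < 20|s − 7|/(3·(3/2)) = (40/9)|s − 7|, which is < ε once |s − 7| < (9/40)ε.
Take δ = min(3/2, (9/40)ε). Then 0 < |s − 7| < δ forces both bounds, so |(8s - 12)/(s - 4) − (44/3)| < ε.

δ = min(3/2, (9/40)ε)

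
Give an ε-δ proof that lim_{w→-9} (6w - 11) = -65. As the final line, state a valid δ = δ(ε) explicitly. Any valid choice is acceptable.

δ = ε/6

Let ε > 0 be given. We need δ > 0 so that 0 < |w + 9| < δ implies |(6w - 11) + 65| < ε.
Since (6w - 11) + 65 = 6(w + 9), we have |(6w - 11) + 65| = 6|w + 9|.
Thus it suffices that |w + 9| < ε/6.
Take δ = ε/6. If 0 < |w + 9| < δ then |(6w - 11) + 65| = 6|w + 9| < 6·(ε/6) = ε.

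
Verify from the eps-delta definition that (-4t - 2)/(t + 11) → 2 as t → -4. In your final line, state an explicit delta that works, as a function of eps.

Let eps > 0 be given. We want delta > 0 with 0 < |t + 4| < delta ⇒ |(-4t - 2)/(t + 11) − 2| < eps.
Combining over a common denominator, (-4t - 2)/(t + 11) − 2 = [(-4t - 2)·7 − 14·(t + 11)] / [7·(t + 11)] = -42(t + 4) / (7(t + 11)).
So |(-4t - 2)/(t + 11) − 2| = 42|t + 4| / (7·|t + 11|).
Restrict delta ≤ 7/2. Then |t + 4| < 7/2 gives |t + 11| = |(t + 4) + 7| ≥ 7 − 7/2 = 7/2.
Hence |(-4t - 2)/(t + 11) − 2| < 42|t + 4|/(7·(7/2)) = (12/7)|t + 4|, which is < eps once |t + 4| < (7/12)eps.
Take delta = min(7/2, (7/12)eps). Then 0 < |t + 4| < delta forces both bounds, so |(-4t - 2)/(t + 11) − 2| < eps.

delta = min(7/2, (7/12)eps)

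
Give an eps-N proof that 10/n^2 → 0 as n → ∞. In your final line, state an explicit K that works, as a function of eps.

K = (10/eps)^{1/2}

Let eps > 0. For n ≥ 1, |10/n^2 − 0| = 10/n^2.
10/n^2 < eps ⇔ n^2 > 10/eps ⇔ n > (10/eps)^{1/2}.
Take K = (10/eps)^{1/2}. Then n > K implies 10/n^2 < eps.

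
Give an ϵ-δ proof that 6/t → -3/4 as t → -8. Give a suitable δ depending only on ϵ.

δ = min(4, (16/3)ϵ)

Suppose ϵ > 0. We seek δ > 0 such that 0 < |t + 8| < δ implies |6/t + 3/4| < ϵ.
|6/t + 3/4| = 6·|-8 − t|/(8·|t|) = 6|t + 8|/(8|t|).
Require δ ≤ 4 so that |t| > 8 − 4 = 4, hence 8|t| > 32.
Then |6/t + 3/4| < 6|t + 8|/32, which is < ϵ when |t + 8| < (16/3)ϵ.
Take δ = min(4, (16/3)ϵ). Then 0 < |t + 8| < δ gives both |t + 8| < 4 and |t + 8| < (16/3)ϵ, so |6/t + 3/4| < ϵ.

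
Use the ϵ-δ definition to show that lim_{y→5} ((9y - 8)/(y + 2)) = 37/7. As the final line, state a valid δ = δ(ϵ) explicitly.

Fix ϵ > 0. We want δ > 0 with 0 < |y − 5| < δ ⇒ |(9y - 8)/(y + 2) − (37/7)| < ϵ.
Combining over a common denominator, (9y - 8)/(y + 2) − (37/7) = [(9y - 8)·7 − 37·(y + 2)] / [7·(y + 2)] = 26(y − 5) / (7(y + 2)).
So |(9y - 8)/(y + 2) − (37/7)| = 26|y − 5| / (7·|y + 2|).
Restrict δ ≤ 7/2. Then |y − 5| < 7/2 gives |y + 2| = |(y − 5) + 7| ≥ 7 − 7/2 = 7/2.
Hence |(9y - 8)/(y + 2) − (37/7)| < 26|y − 5|/(7·(7/2)) = (52/49)|y − 5|, which is < ϵ once |y − 5| < (49/52)ϵ.
Take δ = min(7/2, (49/52)ϵ). Then 0 < |y − 5| < δ forces both bounds, so |(9y - 8)/(y + 2) − (37/7)| < ϵ.

δ = min(7/2, (49/52)ϵ)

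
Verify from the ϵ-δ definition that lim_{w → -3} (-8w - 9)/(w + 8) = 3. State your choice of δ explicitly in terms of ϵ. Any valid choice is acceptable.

Fix ϵ > 0. We want δ > 0 with 0 < |w + 3| < δ ⇒ |(-8w - 9)/(w + 8) − 3| < ϵ.
Combining over a common denominator, (-8w - 9)/(w + 8) − 3 = [(-8w - 9)·5 − 15·(w + 8)] / [5·(w + 8)] = -55(w + 3) / (5(w + 8)).
So |(-8w - 9)/(w + 8) − 3| = 55|w + 3| / (5·|w + 8|).
Restrict δ ≤ 5/2. Then |w + 3| < 5/2 gives |w + 8| = |(w + 3) + 5| ≥ 5 − 5/2 = 5/2.
Hence |(-8w - 9)/(w + 8) − 3| < 55|w + 3|/(5·(5/2)) = (22/5)|w + 3|, which is < ϵ once |w + 3| < (5/22)ϵ.
Take δ = min(5/2, (5/22)ϵ). Then 0 < |w + 3| < δ forces both bounds, so |(-8w - 9)/(w + 8) − 3| < ϵ.

δ = min(5/2, (5/22)ϵ)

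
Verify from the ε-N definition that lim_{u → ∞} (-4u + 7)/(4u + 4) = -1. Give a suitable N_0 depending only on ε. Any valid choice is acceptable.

Suppose ε > 0. We seek N_0 > 0 such that u > N_0 implies |(-4u + 7)/(4u + 4) + 1| < ε.
(-4u + 7)/(4u + 4) + 1 = (4(-4u + 7) − (-4)(4u + 4)) / (4(4u + 4)) = 44/(4(4u + 4)).
For u > 0 we have 4u + 4 > 4u, so |(-4u + 7)/(4u + 4) + 1| = 44/(4(4u + 4)) < 44/(4·4u) = (11/4)/u.
Thus |(-4u + 7)/(4u + 4) + 1| < ε whenever u > (11/4)/ε.
Take N_0 = (11/4)/ε. If u > N_0 then |(-4u + 7)/(4u + 4) + 1| < (11/4)/u < ε.

N_0 = (11/4)/ε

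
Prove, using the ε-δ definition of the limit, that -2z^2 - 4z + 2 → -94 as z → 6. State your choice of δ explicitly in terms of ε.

Fix ε > 0. We want δ > 0 such that 0 < |z − 6| < δ implies |(-2z^2 - 4z + 2) + 94| < ε.
(-2z^2 - 4z + 2) + 94 = -2z^2 - 4z + 96 = (z − 6)(-2z - 16).
So |(-2z^2 - 4z + 2) + 94| = |z − 6|·|-2z - 16|.
Assume first that |z − 6| < 1, so |z| < 7. Then |-2z - 16| ≤ 2·7 + 16 = 30.
Hence |(-2z^2 - 4z + 2) + 94| ≤ 30|z − 6| < ε provided |z − 6| < ε/30.
Choosing δ = min(1, ε/30) ensures both conditions, hence |(-2z^2 - 4z + 2) + 94| < ε.

δ = min(1, ε/30)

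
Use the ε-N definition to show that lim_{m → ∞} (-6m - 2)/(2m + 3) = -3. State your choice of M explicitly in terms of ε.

Let ε > 0. For m ≥ 1, |(-6m - 2)/(2m + 3) + 3| = |14|/(2(2m + 3)) = 14/(2(2m + 3)).
Since 2m + 3 ≥ 2m for m ≥ 1, this is ≤ 14/(2·2m) = (7/2)/m.
So |(-6m - 2)/(2m + 3) + 3| < ε whenever m > (7/2)/ε.
Take M = (7/2)/ε. If m > M then |(-6m - 2)/(2m + 3) + 3| ≤ (7/2)/m < ε.

M = (7/2)/ε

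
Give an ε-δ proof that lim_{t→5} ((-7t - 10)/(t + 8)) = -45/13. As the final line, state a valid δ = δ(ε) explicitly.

δ = min(13/2, (169/92)ε)

Let ε > 0 be given. We want δ > 0 with 0 < |t − 5| < δ ⇒ |(-7t - 10)/(t + 8) + 45/13| < ε.
Combining over a common denominator, (-7t - 10)/(t + 8) + 45/13 = [(-7t - 10)·13 − (-45)·(t + 8)] / [13·(t + 8)] = -46(t − 5) / (13(t + 8)).
So |(-7t - 10)/(t + 8) + 45/13| = 46|t − 5| / (13·|t + 8|).
Require δ ≤ 13/2, so |t + 8| ≥ |13| − |t − 5| > 13 − 13/2 = 13/2.
Hence |(-7t - 10)/(t + 8) + 45/13| < 46|t − 5|/(13·(13/2)) = (92/169)|t − 5|, which is < ε once |t − 5| < (169/92)ε.
Take δ = min(13/2, (169/92)ε). Then 0 < |t − 5| < δ forces both bounds, so |(-7t - 10)/(t + 8) + 45/13| < ε.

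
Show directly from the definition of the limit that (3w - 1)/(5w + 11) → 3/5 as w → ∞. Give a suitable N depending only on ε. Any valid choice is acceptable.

N = (38/25)/ε

Fix ε > 0. We seek N > 0 such that w > N implies |(3w - 1)/(5w + 11) − (3/5)| < ε.
(3w - 1)/(5w + 11) − (3/5) = (5(3w - 1) − 3(5w + 11)) / (5(5w + 11)) = -38/(5(5w + 11)).
For w > 0 we have 5w + 11 > 5w, so |(3w - 1)/(5w + 11) − (3/5)| = 38/(5(5w + 11)) < 38/(5·5w) = (38/25)/w.
Thus |(3w - 1)/(5w + 11) − (3/5)| < ε whenever w > (38/25)/ε.
Take N = (38/25)/ε. If w > N then |(3w - 1)/(5w + 11) − (3/5)| < (38/25)/w < ε.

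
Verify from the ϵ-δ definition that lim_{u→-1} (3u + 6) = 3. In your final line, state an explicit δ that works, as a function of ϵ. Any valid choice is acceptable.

Fix ϵ > 0. We need δ > 0 so that 0 < |u + 1| < δ implies |(3u + 6) − 3| < ϵ.
Since (3u + 6) − 3 = 3(u + 1), we have |(3u + 6) − 3| = 3|u + 1|.
Thus it suffices that |u + 1| < ϵ/3.
Choosing δ = ϵ/3 gives |(3u + 6) − 3| = 3|u + 1| < ϵ whenever |u + 1| < δ.

δ = ϵ/3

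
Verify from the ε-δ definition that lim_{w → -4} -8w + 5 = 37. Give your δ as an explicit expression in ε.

Let ε > 0. We need δ > 0 so that 0 < |w + 4| < δ implies |(-8w + 5) − 37| < ε.
|(-8w + 5) − 37| = |-8w - 32| = 8|w + 4|.
Thus it suffices that |w + 4| < ε/8.
Take δ = ε/8. If 0 < |w + 4| < δ then |(-8w + 5) − 37| = 8|w + 4| < 8·(ε/8) = ε.

δ = ε/8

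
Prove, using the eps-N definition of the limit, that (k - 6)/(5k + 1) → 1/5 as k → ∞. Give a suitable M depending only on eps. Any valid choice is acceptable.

Let eps > 0 be given. For k ≥ 1, |(k - 6)/(5k + 1) − (1/5)| = |-31|/(5(5k + 1)) = 31/(5(5k + 1)).
Since 5k + 1 ≥ 5k for k ≥ 1, this is ≤ 31/(5·5k) = (31/25)/k.
So |(k - 6)/(5k + 1) − (1/5)| < eps whenever k > (31/25)/eps.
Take M = (31/25)/eps. If k > M then |(k - 6)/(5k + 1) − (1/5)| ≤ (31/25)/k < eps.

M = (31/25)/eps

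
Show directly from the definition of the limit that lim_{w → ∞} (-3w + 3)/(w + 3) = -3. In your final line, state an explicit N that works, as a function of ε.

Let ε > 0. We seek N > 0 such that w > N implies |(-3w + 3)/(w + 3) + 3| < ε.
(-3w + 3)/(w + 3) + 3 = ((-3w + 3) − (-3)(w + 3)) / ((w + 3)) = 12/((w + 3)).
For w > 0 we have w + 3 > w, so |(-3w + 3)/(w + 3) + 3| = 12/((w + 3)) < 12/(w) = 12/w.
Thus |(-3w + 3)/(w + 3) + 3| < ε whenever w > 12/ε.
Take N = 12/ε. If w > N then |(-3w + 3)/(w + 3) + 3| < 12/w < ε.

N = 12/ε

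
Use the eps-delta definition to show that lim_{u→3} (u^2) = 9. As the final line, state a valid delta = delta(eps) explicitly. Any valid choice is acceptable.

Let eps > 0. We seek delta > 0 with 0 < |u − 3| < delta ⇒ |u^2 − 9| < eps.
Factor: u^2 − 9 = (u − 3)(u + 3), so |u^2 − 9| = |u − 3|·|u + 3|.
Impose delta ≤ 2 so that |u| < 5; then |u + 3| ≤ 8.
Hence |u^2 − 9| ≤ 8|u − 3|, which is < eps once |u − 3| < eps/8.
Take delta = min(2, eps/8). If 0 < |u − 3| < delta then both bounds hold and |u^2 − 9| ≤ 8|u − 3| < 8·(eps/8) = eps.

delta = min(2, eps/8)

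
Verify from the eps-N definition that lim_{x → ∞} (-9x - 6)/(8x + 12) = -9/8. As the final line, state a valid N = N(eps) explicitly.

Suppose eps > 0. We seek N > 0 such that x > N implies |(-9x - 6)/(8x + 12) + 9/8| < eps.
(-9x - 6)/(8x + 12) + 9/8 = (8(-9x - 6) − (-9)(8x + 12)) / (8(8x + 12)) = 60/(8(8x + 12)).
For x > 0 we have 8x + 12 > 8x, so |(-9x - 6)/(8x + 12) + 9/8| = 60/(8(8x + 12)) < 60/(8·8x) = (15/16)/x.
Thus |(-9x - 6)/(8x + 12) + 9/8| < eps whenever x > (15/16)/eps.
Take N = (15/16)/eps. If x > N then |(-9x - 6)/(8x + 12) + 9/8| < (15/16)/x < eps.

N = (15/16)/eps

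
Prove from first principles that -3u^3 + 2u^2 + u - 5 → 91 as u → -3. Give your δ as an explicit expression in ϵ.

δ = min(1, ϵ/124)

Fix ϵ > 0. We want δ > 0 such that 0 < |u + 3| < δ implies |(-3u^3 + 2u^2 + u - 5) − 91| < ϵ.
(-3u^3 + 2u^2 + u - 5) − 91 = -3u^3 + 2u^2 + u - 96 = (u + 3)(-3u^2 + 11u - 32).
So |(-3u^3 + 2u^2 + u - 5) − 91| = |u + 3|·|-3u^2 + 11u - 32|.
Require δ ≤ 1. Then |u + 3| < 1 gives |u| < 4, and by the triangle inequality |-3u^2 + 11u - 32| ≤ 3·4^2 + 11·4 + 32 = 124.
Hence |(-3u^3 + 2u^2 + u - 5) − 91| ≤ 124|u + 3| < ϵ provided |u + 3| < ϵ/124.
Choosing δ = min(1, ϵ/124) ensures both conditions, hence |(-3u^3 + 2u^2 + u - 5) − 91| < ϵ.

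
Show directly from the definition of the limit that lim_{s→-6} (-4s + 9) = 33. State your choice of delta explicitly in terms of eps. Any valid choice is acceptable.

delta = eps/4

Fix eps > 0. We need delta > 0 so that 0 < |s + 6| < delta implies |(-4s + 9) − 33| < eps.
Since (-4s + 9) − 33 = -4(s + 6), we have |(-4s + 9) − 33| = 4|s + 6|.
So 4|s + 6| < eps exactly when |s + 6| < eps/4.
Choosing delta = eps/4 gives |(-4s + 9) − 33| = 4|s + 6| < eps whenever |s + 6| < delta.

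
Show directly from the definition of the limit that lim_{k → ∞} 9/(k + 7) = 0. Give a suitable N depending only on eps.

N = 9/eps

Fix eps > 0. For k ≥ 1, |9/(k + 7) − 0| = 9/(k + 7) ≤ 9/k.
We need 9/k < eps, i.e. k > 9/eps.
Take N = 9/eps. If k > N then |9/(k + 7)| ≤ 9/k < eps.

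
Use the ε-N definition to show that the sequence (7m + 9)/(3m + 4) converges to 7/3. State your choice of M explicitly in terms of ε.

M = (1/9)/ε

Let ε > 0. For m ≥ 1, |(7m + 9)/(3m + 4) − (7/3)| = |-1|/(3(3m + 4)) = 1/(3(3m + 4)).
Since 3m + 4 ≥ 3m for m ≥ 1, this is ≤ 1/(3·3m) = (1/9)/m.
So |(7m + 9)/(3m + 4) − (7/3)| < ε whenever m > (1/9)/ε.
Take M = (1/9)/ε. If m > M then |(7m + 9)/(3m + 4) − (7/3)| ≤ (1/9)/m < ε.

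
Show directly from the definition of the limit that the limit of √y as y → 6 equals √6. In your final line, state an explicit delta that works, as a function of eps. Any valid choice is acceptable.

Let eps > 0. We want delta > 0 such that 0 < |y − 6| < delta implies |√y − √6| < eps.
Multiplying by the conjugate, |√y − √6| = |y − 6|/(√y + √6).
Restrict delta ≤ 6 so that |y − 6| < 6 forces y > 0, and then √y + √6 > √6.
Hence |√y − √6| < |y − 6|/√6, which is < eps once |y − 6| < √6·eps.
Take delta = min(6, √6·eps). If 0 < |y − 6| < delta then y > 0 and |√y − √6| < |y − 6|/√6 < eps.

delta = min(6, √6·eps)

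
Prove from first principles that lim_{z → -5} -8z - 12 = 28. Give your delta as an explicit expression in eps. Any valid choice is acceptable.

delta = eps/8

Fix eps > 0. We need delta > 0 so that 0 < |z + 5| < delta implies |(-8z - 12) − 28| < eps.
|(-8z - 12) − 28| = |-8z - 40| = 8|z + 5|.
So 8|z + 5| < eps exactly when |z + 5| < eps/8.
Take delta = eps/8. If 0 < |z + 5| < delta then |(-8z - 12) − 28| = 8|z + 5| < 8·(eps/8) = eps.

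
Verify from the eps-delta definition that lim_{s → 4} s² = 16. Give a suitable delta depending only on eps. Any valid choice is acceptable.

delta = min(1, eps/9)

Fix eps > 0. We seek delta > 0 with 0 < |s − 4| < delta ⇒ |s² − 16| < eps.
Factor: s² − 16 = (s − 4)(s + 4), so |s² − 16| = |s − 4|·|s + 4|.
Impose delta ≤ 1 so that |s| < 5; then |s + 4| ≤ 9.
Hence |s² − 16| ≤ 9|s − 4|, which is < eps once |s − 4| < eps/9.
Take delta = min(1, eps/9). If 0 < |s − 4| < delta then both bounds hold and |s² − 16| ≤ 9|s − 4| < 9·(eps/9) = eps.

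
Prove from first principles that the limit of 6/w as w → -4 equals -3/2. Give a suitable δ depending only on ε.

δ = min(2, (4/3)ε)

Let ε > 0 be given. We seek δ > 0 such that 0 < |w + 4| < δ implies |6/w + 3/2| < ε.
|6/w + 3/2| = 6·|-4 − w|/(4·|w|) = 6|w + 4|/(4|w|).
Require δ ≤ 2 so that |w| > 4 − 2 = 2, hence 4|w| > 8.
Then |6/w + 3/2| < 6|w + 4|/8, which is < ε when |w + 4| < (4/3)ε.
Take δ = min(2, (4/3)ε). Then 0 < |w + 4| < δ gives both |w + 4| < 2 and |w + 4| < (4/3)ε, so |6/w + 3/2| < ε.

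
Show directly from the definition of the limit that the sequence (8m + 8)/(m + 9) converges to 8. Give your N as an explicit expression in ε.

N = 64/ε

Let ε > 0 be given. For m ≥ 1, |(8m + 8)/(m + 9) − 8| = |-64|/((m + 9)) = 64/((m + 9)).
Since m + 9 ≥ m for m ≥ 1, this is ≤ 64/(m) = 64/m.
So |(8m + 8)/(m + 9) − 8| < ε whenever m > 64/ε.
Take N = 64/ε. If m > N then |(8m + 8)/(m + 9) − 8| ≤ 64/m < ε.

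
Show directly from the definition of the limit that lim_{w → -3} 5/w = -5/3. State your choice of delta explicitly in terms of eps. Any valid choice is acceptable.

delta = min(3/2, (9/10)eps)

Suppose eps > 0. We seek delta > 0 such that 0 < |w + 3| < delta implies |5/w + 5/3| < eps.
|5/w + 5/3| = 5·|-3 − w|/(3·|w|) = 5|w + 3|/(3|w|).
Restrict delta ≤ 3/2. Then |w + 3| < 3/2 gives |w| > 3/2, so 3|w| > 9/2.
Then |5/w + 5/3| < 5|w + 3|/(9/2), which is < eps when |w + 3| < (9/10)eps.
Take delta = min(3/2, (9/10)eps). Then 0 < |w + 3| < delta gives both |w + 3| < 3/2 and |w + 3| < (9/10)eps, so |5/w + 5/3| < eps.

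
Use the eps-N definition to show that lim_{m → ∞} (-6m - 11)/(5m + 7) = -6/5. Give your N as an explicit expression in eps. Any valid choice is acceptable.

N = (13/25)/eps

Let eps > 0 be given. For m ≥ 1, |(-6m - 11)/(5m + 7) + 6/5| = |-13|/(5(5m + 7)) = 13/(5(5m + 7)).
Since 5m + 7 ≥ 5m for m ≥ 1, this is ≤ 13/(5·5m) = (13/25)/m.
So |(-6m - 11)/(5m + 7) + 6/5| < eps whenever m > (13/25)/eps.
Take N = (13/25)/eps. If m > N then |(-6m - 11)/(5m + 7) + 6/5| ≤ (13/25)/m < eps.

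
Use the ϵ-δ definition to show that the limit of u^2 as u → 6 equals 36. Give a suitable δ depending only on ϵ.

Suppose ϵ > 0. We seek δ > 0 with 0 < |u − 6| < δ ⇒ |u^2 − 36| < ϵ.
Factor: u^2 − 36 = (u − 6)(u + 6), so |u^2 − 36| = |u − 6|·|u + 6|.
Impose δ ≤ 1 so that |u| < 7; then |u + 6| ≤ 13.
Hence |u^2 − 36| ≤ 13|u − 6|, which is < ϵ once |u − 6| < ϵ/13.
Take δ = min(1, ϵ/13). If 0 < |u − 6| < δ then both bounds hold and |u^2 − 36| ≤ 13|u − 6| < 13·(ϵ/13) = ϵ.

δ = min(1, ϵ/13)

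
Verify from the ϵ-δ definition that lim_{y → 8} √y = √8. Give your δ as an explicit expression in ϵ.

δ = min(8, √8·ϵ)

Suppose ϵ > 0. We want δ > 0 such that 0 < |y − 8| < δ implies |√y − √8| < ϵ.
Multiplying by the conjugate, |√y − √8| = |y − 8|/(√y + √8).
Restrict δ ≤ 8 so that |y − 8| < 8 forces y > 0, and then √y + √8 > √8.
Hence |√y − √8| < |y − 8|/√8, which is < ϵ once |y − 8| < √8·ϵ.
Take δ = min(8, √8·ϵ). If 0 < |y − 8| < δ then y > 0 and |√y − √8| < |y − 8|/√8 < ϵ.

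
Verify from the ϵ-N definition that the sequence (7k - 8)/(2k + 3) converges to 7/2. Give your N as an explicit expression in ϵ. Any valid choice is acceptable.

N = (37/4)/ϵ

Let ϵ > 0. For k ≥ 1, |(7k - 8)/(2k + 3) − (7/2)| = |-37|/(2(2k + 3)) = 37/(2(2k + 3)).
Since 2k + 3 ≥ 2k for k ≥ 1, this is ≤ 37/(2·2k) = (37/4)/k.
So |(7k - 8)/(2k + 3) − (7/2)| < ϵ whenever k > (37/4)/ϵ.
Take N = (37/4)/ϵ. If k > N then |(7k - 8)/(2k + 3) − (7/2)| ≤ (37/4)/k < ϵ.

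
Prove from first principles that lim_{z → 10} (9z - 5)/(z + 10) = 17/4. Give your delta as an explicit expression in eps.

Let eps > 0 be given. We want delta > 0 with 0 < |z − 10| < delta ⇒ |(9z - 5)/(z + 10) − (17/4)| < eps.
Combining over a common denominator, (9z - 5)/(z + 10) − (17/4) = [(9z - 5)·20 − 85·(z + 10)] / [20·(z + 10)] = 95(z − 10) / (20(z + 10)).
So |(9z - 5)/(z + 10) − (17/4)| = 95|z − 10| / (20·|z + 10|).
Require delta ≤ 10, so |z + 10| ≥ |20| − |z − 10| > 20 − 10 = 10.
Hence |(9z - 5)/(z + 10) − (17/4)| < 95|z − 10|/(20·10) = (19/40)|z − 10|, which is < eps once |z − 10| < (40/19)eps.
Take delta = min(10, (40/19)eps). Then 0 < |z − 10| < delta forces both bounds, so |(9z - 5)/(z + 10) − (17/4)| < eps.

delta = min(10, (40/19)eps)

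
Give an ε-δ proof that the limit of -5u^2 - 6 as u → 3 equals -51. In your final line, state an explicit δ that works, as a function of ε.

Suppose ε > 0. We want δ > 0 such that 0 < |u − 3| < δ implies |(-5u^2 - 6) + 51| < ε.
(-5u^2 - 6) + 51 = -5u^2 + 45 = (u − 3)(-5u - 15).
So |(-5u^2 - 6) + 51| = |u − 3|·|-5u - 15|.
Require δ ≤ 1. Then |u − 3| < 1 gives |u| < 4, and by the triangle inequality |-5u - 15| ≤ 5·4 + 15 = 35.
Hence |(-5u^2 - 6) + 51| ≤ 35|u − 3| < ε provided |u − 3| < ε/35.
Choosing δ = min(1, ε/35) ensures both conditions, hence |(-5u^2 - 6) + 51| < ε.

δ = min(1, ε/35)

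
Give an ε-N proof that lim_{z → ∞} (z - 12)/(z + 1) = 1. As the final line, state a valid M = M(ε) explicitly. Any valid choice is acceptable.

M = 13/ε

Fix ε > 0. We seek M > 0 such that z > M implies |(z - 12)/(z + 1) − 1| < ε.
(z - 12)/(z + 1) − 1 = ((z - 12) − (z + 1)) / ((z + 1)) = -13/((z + 1)).
For z > 0 we have z + 1 > z, so |(z - 12)/(z + 1) − 1| = 13/((z + 1)) < 13/(z) = 13/z.
Thus |(z - 12)/(z + 1) − 1| < ε whenever z > 13/ε.
Take M = 13/ε. If z > M then |(z - 12)/(z + 1) − 1| < 13/z < ε.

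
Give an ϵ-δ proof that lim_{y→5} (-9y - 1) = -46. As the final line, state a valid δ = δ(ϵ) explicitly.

Let ϵ > 0. We need δ > 0 so that 0 < |y − 5| < δ implies |(-9y - 1) + 46| < ϵ.
Since (-9y - 1) + 46 = -9(y − 5), we have |(-9y - 1) + 46| = 9|y − 5|.
Thus it suffices that |y − 5| < ϵ/9.
Choosing δ = ϵ/9 gives |(-9y - 1) + 46| = 9|y − 5| < ϵ whenever |y − 5| < δ.

δ = ϵ/9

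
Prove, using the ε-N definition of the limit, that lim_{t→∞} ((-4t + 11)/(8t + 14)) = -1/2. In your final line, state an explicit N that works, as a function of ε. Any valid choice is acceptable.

N = (9/4)/ε

Let ε > 0 be given. We seek N > 0 such that t > N implies |(-4t + 11)/(8t + 14) + 1/2| < ε.
(-4t + 11)/(8t + 14) + 1/2 = (8(-4t + 11) − (-4)(8t + 14)) / (8(8t + 14)) = 144/(8(8t + 14)).
For t > 0 we have 8t + 14 > 8t, so |(-4t + 11)/(8t + 14) + 1/2| = 144/(8(8t + 14)) < 144/(8·8t) = (9/4)/t.
Thus |(-4t + 11)/(8t + 14) + 1/2| < ε whenever t > (9/4)/ε.
Take N = (9/4)/ε. If t > N then |(-4t + 11)/(8t + 14) + 1/2| < (9/4)/t < ε.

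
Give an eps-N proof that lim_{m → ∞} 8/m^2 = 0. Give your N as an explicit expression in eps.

N = (8/eps)^{1/2}

Fix eps > 0. For m ≥ 1, |8/m^2 − 0| = 8/m^2.
8/m^2 < eps ⇔ m^2 > 8/eps ⇔ m > (8/eps)^{1/2}.
Take N = (8/eps)^{1/2}. Then m > N implies 8/m^2 < eps.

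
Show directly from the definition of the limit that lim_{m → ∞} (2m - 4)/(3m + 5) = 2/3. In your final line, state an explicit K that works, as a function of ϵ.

K = (22/9)/ϵ

Let ϵ > 0 be given. For m ≥ 1, |(2m - 4)/(3m + 5) − (2/3)| = |-22|/(3(3m + 5)) = 22/(3(3m + 5)).
Since 3m + 5 ≥ 3m for m ≥ 1, this is ≤ 22/(3·3m) = (22/9)/m.
So |(2m - 4)/(3m + 5) − (2/3)| < ϵ whenever m > (22/9)/ϵ.
Take K = (22/9)/ϵ. If m > K then |(2m - 4)/(3m + 5) − (2/3)| ≤ (22/9)/m < ϵ.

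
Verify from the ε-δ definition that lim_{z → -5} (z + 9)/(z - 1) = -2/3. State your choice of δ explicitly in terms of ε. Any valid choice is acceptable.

δ = min(3, (9/5)ε)

Suppose ε > 0. We want δ > 0 with 0 < |z + 5| < δ ⇒ |(z + 9)/(z - 1) + 2/3| < ε.
Combining over a common denominator, (z + 9)/(z - 1) + 2/3 = [(z + 9)·(-6) − 4·(z - 1)] / [(-6)·(z - 1)] = -10(z + 5) / ((-6)(z - 1)).
So |(z + 9)/(z - 1) + 2/3| = 10|z + 5| / (6·|z − 1|).
Restrict δ ≤ 3. Then |z + 5| < 3 gives |z − 1| = |(z + 5) + (-6)| ≥ 6 − 3 = 3.
Hence |(z + 9)/(z - 1) + 2/3| < 10|z + 5|/(6·3) = (5/9)|z + 5|, which is < ε once |z + 5| < (9/5)ε.
Take δ = min(3, (9/5)ε). Then 0 < |z + 5| < δ forces both bounds, so |(z + 9)/(z - 1) + 2/3| < ε.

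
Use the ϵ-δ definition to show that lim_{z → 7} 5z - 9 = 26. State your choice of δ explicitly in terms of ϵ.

Fix ϵ > 0. We need δ > 0 so that 0 < |z − 7| < δ implies |(5z - 9) − 26| < ϵ.
Since (5z - 9) − 26 = 5(z − 7), we have |(5z - 9) − 26| = 5|z − 7|.
Thus it suffices that |z − 7| < ϵ/5.
Choosing δ = ϵ/5 gives |(5z - 9) − 26| = 5|z − 7| < ϵ whenever |z − 7| < δ.

δ = ϵ/5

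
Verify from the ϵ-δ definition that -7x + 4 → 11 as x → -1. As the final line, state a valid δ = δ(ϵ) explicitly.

Let ϵ > 0 be given. We need δ > 0 so that 0 < |x + 1| < δ implies |(-7x + 4) − 11| < ϵ.
|(-7x + 4) − 11| = |-7x - 7| = 7|x + 1|.
Thus it suffices that |x + 1| < ϵ/7.
Take δ = ϵ/7. If 0 < |x + 1| < δ then |(-7x + 4) − 11| = 7|x + 1| < 7·(ϵ/7) = ϵ.

δ = ϵ/7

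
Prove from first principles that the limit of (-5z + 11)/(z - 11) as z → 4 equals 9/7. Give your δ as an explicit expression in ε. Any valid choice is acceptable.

Suppose ε > 0. We want δ > 0 with 0 < |z − 4| < δ ⇒ |(-5z + 11)/(z - 11) − (9/7)| < ε.
Combining over a common denominator, (-5z + 11)/(z - 11) − (9/7) = [(-5z + 11)·(-7) − (-9)·(z - 11)] / [(-7)·(z - 11)] = 44(z − 4) / ((-7)(z - 11)).
So |(-5z + 11)/(z - 11) − (9/7)| = 44|z − 4| / (7·|z − 11|).
Restrict δ ≤ 7/2. Then |z − 4| < 7/2 gives |z − 11| = |(z − 4) + (-7)| ≥ 7 − 7/2 = 7/2.
Hence |(-5z + 11)/(z - 11) − (9/7)| < 44|z − 4|/(7·(7/2)) = (88/49)|z − 4|, which is < ε once |z − 4| < (49/88)ε.
Take δ = min(7/2, (49/88)ε). Then 0 < |z − 4| < δ forces both bounds, so |(-5z + 11)/(z - 11) − (9/7)| < ε.

δ = min(7/2, (49/88)ε)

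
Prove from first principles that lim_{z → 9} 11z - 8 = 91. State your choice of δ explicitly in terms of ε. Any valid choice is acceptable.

δ = ε/11

Let ε > 0 be given. We need δ > 0 so that 0 < |z − 9| < δ implies |(11z - 8) − 91| < ε.
Since (11z - 8) − 91 = 11(z − 9), we have |(11z - 8) − 91| = 11|z − 9|.
So 11|z − 9| < ε exactly when |z − 9| < ε/11.
Choosing δ = ε/11 gives |(11z - 8) − 91| = 11|z − 9| < ε whenever |z − 9| < δ.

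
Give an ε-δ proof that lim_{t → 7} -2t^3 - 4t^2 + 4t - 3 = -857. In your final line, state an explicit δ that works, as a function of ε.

Let ε > 0 be given. We want δ > 0 such that 0 < |t − 7| < δ implies |(-2t^3 - 4t^2 + 4t - 3) + 857| < ε.
(-2t^3 - 4t^2 + 4t - 3) + 857 = -2t^3 - 4t^2 + 4t + 854 = (t − 7)(-2t^2 - 18t - 122).
So |(-2t^3 - 4t^2 + 4t - 3) + 857| = |t − 7|·|-2t^2 - 18t - 122|.
Assume first that |t − 7| < 2, so |t| < 9. Then |-2t^2 - 18t - 122| ≤ 2·9^2 + 18·9 + 122 = 446.
Hence |(-2t^3 - 4t^2 + 4t - 3) + 857| ≤ 446|t − 7| < ε provided |t − 7| < ε/446.
Choosing δ = min(2, ε/446) ensures both conditions, hence |(-2t^3 - 4t^2 + 4t - 3) + 857| < ε.

δ = min(2, ε/446)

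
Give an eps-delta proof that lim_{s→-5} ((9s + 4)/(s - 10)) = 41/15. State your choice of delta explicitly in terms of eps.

Let eps > 0 be given. We want delta > 0 with 0 < |s + 5| < delta ⇒ |(9s + 4)/(s - 10) − (41/15)| < eps.
Combining over a common denominator, (9s + 4)/(s - 10) − (41/15) = [(9s + 4)·(-15) − (-41)·(s - 10)] / [(-15)·(s - 10)] = -94(s + 5) / ((-15)(s - 10)).
So |(9s + 4)/(s - 10) − (41/15)| = 94|s + 5| / (15·|s − 10|).
Restrict delta ≤ 15/2. Then |s + 5| < 15/2 gives |s − 10| = |(s + 5) + (-15)| ≥ 15 − 15/2 = 15/2.
Hence |(9s + 4)/(s - 10) − (41/15)| < 94|s + 5|/(15·(15/2)) = (188/225)|s + 5|, which is < eps once |s + 5| < (225/188)eps.
Take delta = min(15/2, (225/188)eps). Then 0 < |s + 5| < delta forces both bounds, so |(9s + 4)/(s - 10) − (41/15)| < eps.

delta = min(15/2, (225/188)eps)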